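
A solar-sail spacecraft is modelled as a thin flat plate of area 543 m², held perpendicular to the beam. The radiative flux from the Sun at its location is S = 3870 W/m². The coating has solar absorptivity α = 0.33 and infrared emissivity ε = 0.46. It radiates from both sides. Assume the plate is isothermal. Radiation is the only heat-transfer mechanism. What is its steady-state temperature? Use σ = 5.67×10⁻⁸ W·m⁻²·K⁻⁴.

T ≈ 396 K

At equilibrium, absorbed power = emitted power.
Absorbing cross-section = A = 543.0 m²; emitting surface = 2A = 1086 m² (ratio 2).
αS·A_cross = εσ·A_surf·T⁴  ⇒  T⁴ = αS/(ε·2σ).
T⁴ = 0.330·3870/(0.46·2·5.67×10⁻⁸) = 2.448×10¹⁰ K⁴.
T = (2.448×10¹⁰)^(1/4).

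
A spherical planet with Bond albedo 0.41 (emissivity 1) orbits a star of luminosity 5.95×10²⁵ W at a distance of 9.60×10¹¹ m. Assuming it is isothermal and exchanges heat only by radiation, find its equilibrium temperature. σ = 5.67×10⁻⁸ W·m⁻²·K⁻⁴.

First find the stellar flux at distance d: S = L/(4πd²) = 5.95×10²⁵/(4π·(9.60×10¹¹)²) = 5.138 W/m².
For an isothermal sphere, absorbed (1−a)S·πr² = emitted σ·4πr²·T⁴, so T⁴ = (1−a)S/(4σ).
T⁴ = 0.590·5.138/(4·5.67×10⁻⁸) = 1.337×10⁷ K⁴.

T ≈ 60.5 K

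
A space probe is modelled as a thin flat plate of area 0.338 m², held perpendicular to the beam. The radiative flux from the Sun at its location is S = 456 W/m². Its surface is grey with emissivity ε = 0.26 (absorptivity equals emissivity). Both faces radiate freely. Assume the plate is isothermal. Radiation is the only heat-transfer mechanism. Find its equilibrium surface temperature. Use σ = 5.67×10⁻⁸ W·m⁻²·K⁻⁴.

At equilibrium, absorbed power = emitted power.
Absorbing cross-section = A = 0.3380 m²; emitting surface = 2A = 0.6760 m² (ratio 2).
εS·A_cross = εσ·A_surf·T⁴  ⇒  T⁴ = S/(2σ)   (ε cancels).
T⁴ = 456/(2·5.67×10⁻⁸) = 4.021×10⁹ K⁴.
T = (4.021×10⁹)^(1/4).

T ≈ 252 K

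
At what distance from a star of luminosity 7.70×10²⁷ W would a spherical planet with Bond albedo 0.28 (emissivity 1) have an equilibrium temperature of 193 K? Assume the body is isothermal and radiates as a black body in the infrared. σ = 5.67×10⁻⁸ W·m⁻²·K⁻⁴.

For an isothermal black-emitting sphere, (1−a)S·πr² = σ·4πr²·T⁴ ⇒ S = 4σT⁴/(1−a).
S = 4·5.67×10⁻⁸·(193)⁴/0.720 = 437.1 W/m².
Flux falls as S = L/(4πd²), so d = √(L/(4πS)) = √(7.70×10²⁷/(4π·437.1)).

d ≈ 1.18×10¹² m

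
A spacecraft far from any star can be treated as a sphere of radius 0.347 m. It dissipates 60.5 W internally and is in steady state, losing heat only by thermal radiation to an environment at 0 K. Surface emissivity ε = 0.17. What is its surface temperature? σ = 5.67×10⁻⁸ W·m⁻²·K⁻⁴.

Steady state: internal power = radiated power, P = εσA T⁴.
Radiating area A = 4πr² = 1.513 m².
T⁴ = P/(εσA) = 60.5/(0.17·5.67×10⁻⁸·1.513) = 4.148×10⁹ K⁴.
T = (4.148×10⁹)^(1/4).

T ≈ 254 K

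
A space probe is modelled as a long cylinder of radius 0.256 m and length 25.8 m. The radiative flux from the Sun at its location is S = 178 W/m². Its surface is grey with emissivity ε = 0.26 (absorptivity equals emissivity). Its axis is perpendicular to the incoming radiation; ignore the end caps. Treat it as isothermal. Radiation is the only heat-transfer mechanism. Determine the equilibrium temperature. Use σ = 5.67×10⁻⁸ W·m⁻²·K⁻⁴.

T ≈ 178 K

At equilibrium, absorbed power = emitted power.
Absorbing cross-section = 2rL = 13.21 m²; emitting surface = 2πrL = 41.50 m² (ratio π).
εS·A_cross = εσ·A_surf·T⁴  ⇒  T⁴ = S/(πσ)   (ε cancels).
T⁴ = 178/(π·5.67×10⁻⁸) = 9.993×10⁸ K⁴.
T = (9.993×10⁸)^(1/4).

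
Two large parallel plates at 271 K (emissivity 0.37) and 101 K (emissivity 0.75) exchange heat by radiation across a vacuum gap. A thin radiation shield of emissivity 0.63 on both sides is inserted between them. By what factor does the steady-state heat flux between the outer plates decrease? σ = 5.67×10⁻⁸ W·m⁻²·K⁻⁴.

factor ≈ 1.72

Without shield: q₀ = σΔ(T⁴)/(1/ε₁+1/ε₂−1) with denominator 3.036.
With shield the two gaps are in series; the resistances add: (1/ε₁+1/ε_s−1)+(1/ε_s+1/ε₂−1) = 3.290+1.921 = 5.211.
Heat-flux ratio q₀/q = 5.211/3.036.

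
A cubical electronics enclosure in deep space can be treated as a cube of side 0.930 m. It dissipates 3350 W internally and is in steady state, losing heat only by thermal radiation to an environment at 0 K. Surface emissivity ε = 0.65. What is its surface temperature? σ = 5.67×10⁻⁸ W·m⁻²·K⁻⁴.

Steady state: internal power = radiated power, P = εσA T⁴.
Radiating area A = 6L² = 5.189 m².
T⁴ = P/(εσA) = 3350/(0.65·5.67×10⁻⁸·5.189) = 1.752×10¹⁰ K⁴.
T = (1.752×10¹⁰)^(1/4).

T ≈ 364 K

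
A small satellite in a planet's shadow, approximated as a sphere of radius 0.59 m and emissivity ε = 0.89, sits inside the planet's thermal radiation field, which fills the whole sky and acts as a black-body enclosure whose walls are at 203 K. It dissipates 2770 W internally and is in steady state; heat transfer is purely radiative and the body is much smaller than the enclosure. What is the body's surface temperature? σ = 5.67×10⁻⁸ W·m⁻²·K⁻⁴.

For a small grey body in a large enclosure, net radiated power = εσA(T⁴ − T_w⁴).
Steady state: P = εσA(T⁴ − T_w⁴) with A = 4πr² = 4.374 m².
T⁴ = P/(εσA) + T_w⁴ = 2770/(0.89·5.67×10⁻⁸·4.374) + (203)⁴
    = 1.255×10¹⁰ + 1.698×10⁹ = 1.425×10¹⁰ K⁴.

T ≈ 345 K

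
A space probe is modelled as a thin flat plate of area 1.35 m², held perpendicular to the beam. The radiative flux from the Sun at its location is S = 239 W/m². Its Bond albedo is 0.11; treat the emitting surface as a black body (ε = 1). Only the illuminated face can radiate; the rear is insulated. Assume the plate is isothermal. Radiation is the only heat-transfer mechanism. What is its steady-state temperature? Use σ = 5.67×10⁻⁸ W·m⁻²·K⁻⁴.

At equilibrium, absorbed power = emitted power.
Absorbing cross-section = A = 1.350 m²; emitting surface = A = 1.350 m² (ratio 1).
(1−a)S·A_cross = εσ·A_surf·T⁴  ⇒  T⁴ = (1−a)S/(1σ).
T⁴ = 0.890·239/(1·5.67×10⁻⁸) = 3.751×10⁹ K⁴.
T = (3.751×10⁹)^(1/4).

T ≈ 247 K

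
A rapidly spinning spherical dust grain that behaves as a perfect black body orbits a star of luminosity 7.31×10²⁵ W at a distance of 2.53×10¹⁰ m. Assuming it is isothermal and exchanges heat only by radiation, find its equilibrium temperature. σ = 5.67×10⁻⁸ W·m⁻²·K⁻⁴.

First find the stellar flux at distance d: S = L/(4πd²) = 7.31×10²⁵/(4π·(2.53×10¹⁰)²) = 9088 W/m².
For an isothermal sphere, absorbed (1−a)S·πr² = emitted σ·4πr²·T⁴, so T⁴ = (1−a)S/(4σ).
T⁴ = 1.00·9088/(4·5.67×10⁻⁸) = 4.007×10¹⁰ K⁴.

T ≈ 447 K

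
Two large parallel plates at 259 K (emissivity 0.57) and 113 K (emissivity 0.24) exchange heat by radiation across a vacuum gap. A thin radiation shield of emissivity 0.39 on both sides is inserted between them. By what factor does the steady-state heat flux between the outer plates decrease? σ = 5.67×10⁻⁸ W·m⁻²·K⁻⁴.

Without shield: q₀ = σΔ(T⁴)/(1/ε₁+1/ε₂−1) with denominator 4.921.
With shield the two gaps are in series; the resistances add: (1/ε₁+1/ε_s−1)+(1/ε_s+1/ε₂−1) = 3.318+5.731 = 9.049.
Heat-flux ratio q₀/q = 9.049/4.921.

factor ≈ 1.84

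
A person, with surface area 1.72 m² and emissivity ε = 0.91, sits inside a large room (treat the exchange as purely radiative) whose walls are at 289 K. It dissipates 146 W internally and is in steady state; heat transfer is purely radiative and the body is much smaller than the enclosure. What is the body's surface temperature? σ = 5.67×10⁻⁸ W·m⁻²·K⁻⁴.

For a small grey body in a large enclosure, net radiated power = εσA(T⁴ − T_w⁴).
Steady state: P = εσA(T⁴ − T_w⁴) with A = 1.72 m².
T⁴ = P/(εσA) + T_w⁴ = 146/(0.91·5.67×10⁻⁸·1.720) + (289)⁴
    = 1.645×10⁹ + 6.976×10⁹ = 8.621×10⁹ K⁴.

T ≈ 305 K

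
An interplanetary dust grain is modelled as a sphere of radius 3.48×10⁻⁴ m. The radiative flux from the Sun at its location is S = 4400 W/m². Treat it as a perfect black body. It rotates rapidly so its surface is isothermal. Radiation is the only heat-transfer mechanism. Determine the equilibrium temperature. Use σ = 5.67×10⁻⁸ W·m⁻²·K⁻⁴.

T ≈ 373 K

At equilibrium, absorbed power = emitted power.
Absorbing cross-section = πr² = 3.805×10⁻⁷ m²; emitting surface = 4πr² = 1.522×10⁻⁶ m² (ratio 4).
S·A_cross = εσ·A_surf·T⁴  ⇒  T⁴ = S/(4σ).
T⁴ = 1.00·4400/(4·5.67×10⁻⁸) = 1.940×10¹⁰ K⁴.
T = (1.940×10¹⁰)^(1/4).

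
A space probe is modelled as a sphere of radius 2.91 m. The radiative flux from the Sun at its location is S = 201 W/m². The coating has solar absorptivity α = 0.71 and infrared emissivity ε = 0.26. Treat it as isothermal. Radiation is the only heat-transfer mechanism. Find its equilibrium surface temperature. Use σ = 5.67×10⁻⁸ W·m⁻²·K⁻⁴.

At equilibrium, absorbed power = emitted power.
Absorbing cross-section = πr² = 26.60 m²; emitting surface = 4πr² = 106.4 m² (ratio 4).
αS·A_cross = εσ·A_surf·T⁴  ⇒  T⁴ = αS/(ε·4σ).
T⁴ = 0.710·201/(0.26·4·5.67×10⁻⁸) = 2.420×10⁹ K⁴.
T = (2.420×10⁹)^(1/4).

T ≈ 222 K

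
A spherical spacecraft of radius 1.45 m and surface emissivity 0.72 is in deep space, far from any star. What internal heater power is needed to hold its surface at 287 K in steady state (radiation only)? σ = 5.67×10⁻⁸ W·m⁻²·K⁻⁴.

P = εσ·4πr²·T⁴.
4πr² = 26.42 m²; T⁴ = 6.785×10⁹ K⁴.
P = 0.72·5.67×10⁻⁸·26.42·6.785×10⁹.

P ≈ 7320 W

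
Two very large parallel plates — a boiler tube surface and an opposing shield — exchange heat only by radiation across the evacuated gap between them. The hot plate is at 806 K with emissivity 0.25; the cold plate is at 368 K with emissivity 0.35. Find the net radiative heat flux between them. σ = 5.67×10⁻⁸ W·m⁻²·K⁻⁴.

For two infinite grey parallel plates, q = σ(T₁⁴ − T₂⁴)/(1/ε₁ + 1/ε₂ − 1).
T₁⁴ − T₂⁴ = 4.220×10¹¹ − 1.834×10¹⁰ = 4.037×10¹¹ K⁴.
1/ε₁ + 1/ε₂ − 1 = 4.000 + 2.857 − 1 = 5.857.
q = 5.67×10⁻⁸ × 4.037×10¹¹ / 5.857.

q ≈ 3910 W/m²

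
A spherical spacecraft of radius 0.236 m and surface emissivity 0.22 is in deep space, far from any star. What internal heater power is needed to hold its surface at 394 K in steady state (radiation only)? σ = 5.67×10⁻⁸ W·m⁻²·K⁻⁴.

P ≈ 210 W

P = εσ·4πr²·T⁴.
4πr² = 0.6999 m²; T⁴ = 2.410×10¹⁰ K⁴.
P = 0.22·5.67×10⁻⁸·0.6999·2.410×10¹⁰.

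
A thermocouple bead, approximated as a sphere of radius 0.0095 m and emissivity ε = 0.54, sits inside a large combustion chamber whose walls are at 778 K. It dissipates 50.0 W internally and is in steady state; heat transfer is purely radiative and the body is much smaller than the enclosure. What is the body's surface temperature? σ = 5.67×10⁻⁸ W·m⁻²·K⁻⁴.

For a small grey body in a large enclosure, net radiated power = εσA(T⁴ − T_w⁴).
Steady state: P = εσA(T⁴ − T_w⁴) with A = 4πr² = 0.001134 m².
T⁴ = P/(εσA) + T_w⁴ = 50.0/(0.54·5.67×10⁻⁸·0.001134) + (778)⁴
    = 1.440×10¹² + 3.664×10¹¹ = 1.806×10¹² K⁴.

T ≈ 1160 K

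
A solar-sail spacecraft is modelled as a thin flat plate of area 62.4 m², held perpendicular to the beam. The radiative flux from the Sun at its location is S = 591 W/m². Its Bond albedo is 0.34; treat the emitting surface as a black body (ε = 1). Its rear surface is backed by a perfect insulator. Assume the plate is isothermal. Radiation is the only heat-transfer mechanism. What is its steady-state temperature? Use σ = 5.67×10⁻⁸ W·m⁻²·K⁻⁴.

T ≈ 288 K

At equilibrium, absorbed power = emitted power.
Absorbing cross-section = A = 62.40 m²; emitting surface = A = 62.40 m² (ratio 1).
(1−a)S·A_cross = εσ·A_surf·T⁴  ⇒  T⁴ = (1−a)S/(1σ).
T⁴ = 0.660·591/(1·5.67×10⁻⁸) = 6.879×10⁹ K⁴.
T = (6.879×10⁹)^(1/4).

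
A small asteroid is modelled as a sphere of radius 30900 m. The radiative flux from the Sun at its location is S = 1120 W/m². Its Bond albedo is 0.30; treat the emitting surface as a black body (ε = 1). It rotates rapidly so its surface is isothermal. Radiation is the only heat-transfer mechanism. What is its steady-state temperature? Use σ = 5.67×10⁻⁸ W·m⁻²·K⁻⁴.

T ≈ 242 K

At equilibrium, absorbed power = emitted power.
Absorbing cross-section = πr² = 3.000×10⁹ m²; emitting surface = 4πr² = 1.200×10¹⁰ m² (ratio 4).
(1−a)S·A_cross = εσ·A_surf·T⁴  ⇒  T⁴ = (1−a)S/(4σ).
T⁴ = 0.700·1120/(4·5.67×10⁻⁸) = 3.457×10⁹ K⁴.
T = (3.457×10⁹)^(1/4).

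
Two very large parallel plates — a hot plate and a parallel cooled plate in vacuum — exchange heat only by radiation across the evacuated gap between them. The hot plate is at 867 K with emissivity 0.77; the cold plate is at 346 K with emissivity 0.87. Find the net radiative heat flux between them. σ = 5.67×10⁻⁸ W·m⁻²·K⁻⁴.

For two infinite grey parallel plates, q = σ(T₁⁴ − T₂⁴)/(1/ε₁ + 1/ε₂ − 1).
T₁⁴ − T₂⁴ = 5.650×10¹¹ − 1.433×10¹⁰ = 5.507×10¹¹ K⁴.
1/ε₁ + 1/ε₂ − 1 = 1.299 + 1.149 − 1 = 1.448.
q = 5.67×10⁻⁸ × 5.507×10¹¹ / 1.448.

q ≈ 21600 W/m²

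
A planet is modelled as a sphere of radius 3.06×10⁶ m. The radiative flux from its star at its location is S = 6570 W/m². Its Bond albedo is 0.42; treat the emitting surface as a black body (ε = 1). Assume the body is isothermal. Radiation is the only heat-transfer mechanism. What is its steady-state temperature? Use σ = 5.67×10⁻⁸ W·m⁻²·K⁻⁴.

T ≈ 360 K

At equilibrium, absorbed power = emitted power.
Absorbing cross-section = πr² = 2.942×10¹³ m²; emitting surface = 4πr² = 1.177×10¹⁴ m² (ratio 4).
(1−a)S·A_cross = εσ·A_surf·T⁴  ⇒  T⁴ = (1−a)S/(4σ).
T⁴ = 0.580·6570/(4·5.67×10⁻⁸) = 1.680×10¹⁰ K⁴.
T = (1.680×10¹⁰)^(1/4).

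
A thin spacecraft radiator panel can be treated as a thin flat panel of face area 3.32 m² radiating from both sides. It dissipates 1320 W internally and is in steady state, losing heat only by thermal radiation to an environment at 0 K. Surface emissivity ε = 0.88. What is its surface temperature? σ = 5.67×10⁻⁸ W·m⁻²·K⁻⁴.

Steady state: internal power = radiated power, P = εσA T⁴.
Radiating area A = 2·3.32 = 6.640 m².
T⁴ = P/(εσA) = 1320/(0.88·5.67×10⁻⁸·6.640) = 3.984×10⁹ K⁴.
T = (3.984×10⁹)^(1/4).

T ≈ 251 K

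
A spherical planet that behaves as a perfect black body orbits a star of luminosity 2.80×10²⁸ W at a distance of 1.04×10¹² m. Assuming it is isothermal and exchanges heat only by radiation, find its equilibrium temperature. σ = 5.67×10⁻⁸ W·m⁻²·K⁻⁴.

First find the stellar flux at distance d: S = L/(4πd²) = 2.80×10²⁸/(4π·(1.04×10¹²)²) = 2060 W/m².
For an isothermal sphere, absorbed (1−a)S·πr² = emitted σ·4πr²·T⁴, so T⁴ = (1−a)S/(4σ).
T⁴ = 1.00·2060/(4·5.67×10⁻⁸) = 9.083×10⁹ K⁴.

T ≈ 309 K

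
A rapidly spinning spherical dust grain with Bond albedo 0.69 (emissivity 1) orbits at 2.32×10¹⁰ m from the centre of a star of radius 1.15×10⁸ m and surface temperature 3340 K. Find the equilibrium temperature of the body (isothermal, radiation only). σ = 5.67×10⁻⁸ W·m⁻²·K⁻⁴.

The star's surface emits σT_*⁴; at distance d the flux is S = σT_*⁴(R_*/d)².
S = 5.67×10⁻⁸·(3340)⁴·(1.15×10⁸/2.32×10¹⁰)² = 173.4 W/m².
For an isothermal sphere T⁴ = (1−a)S/(4σ) = 2.370×10⁸ K⁴.

T ≈ 124 K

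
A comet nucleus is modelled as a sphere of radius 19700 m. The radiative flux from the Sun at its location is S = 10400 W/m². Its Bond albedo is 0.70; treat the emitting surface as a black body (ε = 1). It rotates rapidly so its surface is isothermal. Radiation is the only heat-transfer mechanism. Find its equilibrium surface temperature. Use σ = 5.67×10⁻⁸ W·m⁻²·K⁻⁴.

T ≈ 342 K

At equilibrium, absorbed power = emitted power.
Absorbing cross-section = πr² = 1.219×10⁹ m²; emitting surface = 4πr² = 4.877×10⁹ m² (ratio 4).
(1−a)S·A_cross = εσ·A_surf·T⁴  ⇒  T⁴ = (1−a)S/(4σ).
T⁴ = 0.300·10400/(4·5.67×10⁻⁸) = 1.376×10¹⁰ K⁴.
T = (1.376×10¹⁰)^(1/4).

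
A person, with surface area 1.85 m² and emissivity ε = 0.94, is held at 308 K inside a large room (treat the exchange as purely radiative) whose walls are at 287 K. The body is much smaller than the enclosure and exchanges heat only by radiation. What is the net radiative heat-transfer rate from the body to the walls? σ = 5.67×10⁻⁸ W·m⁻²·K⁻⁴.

For a small grey body in a large enclosure: P_net = εσA(T_body⁴ − T_wall⁴).
A = 1.85 m²; T_body⁴ − T_wall⁴ = 8.999×10⁹ − 6.785×10⁹ = 2.215×10⁹ K⁴.
|P_net| = 0.94·5.67×10⁻⁸·1.850·2.215×10⁹.

P_net ≈ 218 W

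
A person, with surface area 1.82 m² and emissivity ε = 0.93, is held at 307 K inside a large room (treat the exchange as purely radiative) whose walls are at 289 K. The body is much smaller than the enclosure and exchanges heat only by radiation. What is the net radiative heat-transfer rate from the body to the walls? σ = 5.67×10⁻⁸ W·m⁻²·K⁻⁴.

For a small grey body in a large enclosure: P_net = εσA(T_body⁴ − T_wall⁴).
A = 1.82 m²; T_body⁴ − T_wall⁴ = 8.883×10⁹ − 6.976×10⁹ = 1.907×10⁹ K⁴.
|P_net| = 0.93·5.67×10⁻⁸·1.820·1.907×10⁹.

P_net ≈ 183 W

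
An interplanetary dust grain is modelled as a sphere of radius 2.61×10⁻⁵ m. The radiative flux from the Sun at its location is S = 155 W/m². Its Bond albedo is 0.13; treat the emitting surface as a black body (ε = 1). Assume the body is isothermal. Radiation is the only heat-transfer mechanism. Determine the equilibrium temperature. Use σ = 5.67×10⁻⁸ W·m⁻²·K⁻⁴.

T ≈ 156 K

At equilibrium, absorbed power = emitted power.
Absorbing cross-section = πr² = 2.140×10⁻⁹ m²; emitting surface = 4πr² = 8.560×10⁻⁹ m² (ratio 4).
(1−a)S·A_cross = εσ·A_surf·T⁴  ⇒  T⁴ = (1−a)S/(4σ).
T⁴ = 0.870·155/(4·5.67×10⁻⁸) = 5.946×10⁸ K⁴.
T = (5.946×10⁸)^(1/4).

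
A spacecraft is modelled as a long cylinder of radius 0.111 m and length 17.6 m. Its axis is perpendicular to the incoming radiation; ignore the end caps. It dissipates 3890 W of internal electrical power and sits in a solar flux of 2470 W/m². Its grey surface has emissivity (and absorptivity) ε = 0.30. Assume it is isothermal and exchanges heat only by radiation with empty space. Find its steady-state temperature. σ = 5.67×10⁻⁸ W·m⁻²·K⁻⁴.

At steady state, absorbed solar power + internal power = radiated power.
Absorbed: α·S·A_cross = 0.30·2470·3.907 = 2895 W (cross-section 2rL).
Total input = 2895 + 3890 = 6785 W.
Radiated: εσ·A_surf·T⁴ with A_surf = 2πrL = 12.27 m².
T⁴ = 6785/(0.30·5.67×10⁻⁸·12.27) = 3.250×10¹⁰ K⁴.

T ≈ 425 K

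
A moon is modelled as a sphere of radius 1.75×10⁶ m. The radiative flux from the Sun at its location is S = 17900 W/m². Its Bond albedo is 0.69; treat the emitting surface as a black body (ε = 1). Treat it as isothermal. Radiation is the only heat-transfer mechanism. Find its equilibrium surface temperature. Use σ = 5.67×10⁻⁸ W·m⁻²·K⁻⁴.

At equilibrium, absorbed power = emitted power.
Absorbing cross-section = πr² = 9.621×10¹² m²; emitting surface = 4πr² = 3.848×10¹³ m² (ratio 4).
(1−a)S·A_cross = εσ·A_surf·T⁴  ⇒  T⁴ = (1−a)S/(4σ).
T⁴ = 0.310·17900/(4·5.67×10⁻⁸) = 2.447×10¹⁰ K⁴.
T = (2.447×10¹⁰)^(1/4).

T ≈ 395 K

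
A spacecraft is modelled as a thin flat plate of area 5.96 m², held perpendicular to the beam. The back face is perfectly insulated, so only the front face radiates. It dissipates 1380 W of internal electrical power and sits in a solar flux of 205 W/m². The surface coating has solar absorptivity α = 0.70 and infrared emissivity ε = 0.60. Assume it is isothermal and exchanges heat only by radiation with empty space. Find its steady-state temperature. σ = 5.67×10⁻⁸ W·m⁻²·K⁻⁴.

At steady state, absorbed solar power + internal power = radiated power.
Absorbed: α·S·A_cross = 0.70·205·5.960 = 855.3 W (cross-section A).
Total input = 855.3 + 1380 = 2235 W.
Radiated: εσ·A_surf·T⁴ with A_surf = A = 5.960 m².
T⁴ = 2235/(0.60·5.67×10⁻⁸·5.960) = 1.102×10¹⁰ K⁴.

T ≈ 324 K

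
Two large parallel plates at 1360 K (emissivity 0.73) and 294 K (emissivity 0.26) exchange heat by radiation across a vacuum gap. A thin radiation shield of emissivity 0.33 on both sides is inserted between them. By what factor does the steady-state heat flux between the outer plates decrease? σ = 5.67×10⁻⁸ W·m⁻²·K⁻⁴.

factor ≈ 2.20

Without shield: q₀ = σΔ(T⁴)/(1/ε₁+1/ε₂−1) with denominator 4.216.
With shield the two gaps are in series; the resistances add: (1/ε₁+1/ε_s−1)+(1/ε_s+1/ε₂−1) = 3.400+5.876 = 9.277.
Heat-flux ratio q₀/q = 9.277/4.216.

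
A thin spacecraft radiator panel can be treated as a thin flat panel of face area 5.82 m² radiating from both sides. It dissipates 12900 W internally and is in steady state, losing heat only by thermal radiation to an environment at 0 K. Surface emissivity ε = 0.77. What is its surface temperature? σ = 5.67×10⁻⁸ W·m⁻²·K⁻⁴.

Steady state: internal power = radiated power, P = εσA T⁴.
Radiating area A = 2·5.82 = 11.64 m².
T⁴ = P/(εσA) = 12900/(0.77·5.67×10⁻⁸·11.64) = 2.538×10¹⁰ K⁴.
T = (2.538×10¹⁰)^(1/4).

T ≈ 399 K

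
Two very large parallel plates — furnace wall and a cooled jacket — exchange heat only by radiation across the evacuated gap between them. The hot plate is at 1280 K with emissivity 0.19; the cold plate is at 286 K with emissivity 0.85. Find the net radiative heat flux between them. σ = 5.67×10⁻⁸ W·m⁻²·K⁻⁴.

For two infinite grey parallel plates, q = σ(T₁⁴ − T₂⁴)/(1/ε₁ + 1/ε₂ − 1).
T₁⁴ − T₂⁴ = 2.684×10¹² − 6.691×10⁹ = 2.678×10¹² K⁴.
1/ε₁ + 1/ε₂ − 1 = 5.263 + 1.176 − 1 = 5.440.
q = 5.67×10⁻⁸ × 2.678×10¹² / 5.440.

q ≈ 27900 W/m²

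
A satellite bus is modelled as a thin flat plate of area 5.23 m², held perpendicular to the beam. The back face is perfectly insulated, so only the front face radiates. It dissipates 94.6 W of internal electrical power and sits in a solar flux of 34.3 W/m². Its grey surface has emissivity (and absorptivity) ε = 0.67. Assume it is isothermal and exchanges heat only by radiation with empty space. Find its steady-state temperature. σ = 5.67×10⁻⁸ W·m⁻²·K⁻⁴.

At steady state, absorbed solar power + internal power = radiated power.
Absorbed: α·S·A_cross = 0.67·34.3·5.230 = 120.2 W (cross-section A).
Total input = 120.2 + 94.6 = 214.8 W.
Radiated: εσ·A_surf·T⁴ with A_surf = A = 5.230 m².
T⁴ = 214.8/(0.67·5.67×10⁻⁸·5.230) = 1.081×10⁹ K⁴.

T ≈ 181 K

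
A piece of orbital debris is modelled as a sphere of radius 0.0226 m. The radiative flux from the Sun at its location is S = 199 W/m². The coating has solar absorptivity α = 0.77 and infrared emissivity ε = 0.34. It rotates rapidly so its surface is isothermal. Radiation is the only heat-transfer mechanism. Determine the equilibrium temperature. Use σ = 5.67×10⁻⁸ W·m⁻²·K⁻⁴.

T ≈ 211 K

At equilibrium, absorbed power = emitted power.
Absorbing cross-section = πr² = 0.001605 m²; emitting surface = 4πr² = 0.006418 m² (ratio 4).
αS·A_cross = εσ·A_surf·T⁴  ⇒  T⁴ = αS/(ε·4σ).
T⁴ = 0.770·199/(0.34·4·5.67×10⁻⁸) = 1.987×10⁹ K⁴.
T = (1.987×10⁹)^(1/4).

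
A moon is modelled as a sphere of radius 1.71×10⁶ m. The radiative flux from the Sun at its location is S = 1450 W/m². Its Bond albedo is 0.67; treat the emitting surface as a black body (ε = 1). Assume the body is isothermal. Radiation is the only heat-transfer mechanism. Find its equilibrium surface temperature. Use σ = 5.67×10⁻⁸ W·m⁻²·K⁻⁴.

T ≈ 214 K

At equilibrium, absorbed power = emitted power.
Absorbing cross-section = πr² = 9.186×10¹² m²; emitting surface = 4πr² = 3.675×10¹³ m² (ratio 4).
(1−a)S·A_cross = εσ·A_surf·T⁴  ⇒  T⁴ = (1−a)S/(4σ).
T⁴ = 0.330·1450/(4·5.67×10⁻⁸) = 2.110×10⁹ K⁴.
T = (2.110×10⁹)^(1/4).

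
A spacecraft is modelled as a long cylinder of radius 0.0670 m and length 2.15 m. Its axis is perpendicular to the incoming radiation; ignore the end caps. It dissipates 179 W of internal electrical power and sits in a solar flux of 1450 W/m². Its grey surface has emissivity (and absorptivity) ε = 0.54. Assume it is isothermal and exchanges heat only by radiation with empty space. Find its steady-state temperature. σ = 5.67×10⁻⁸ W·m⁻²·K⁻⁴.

T ≈ 348 K

At steady state, absorbed solar power + internal power = radiated power.
Absorbed: α·S·A_cross = 0.54·1450·0.2881 = 225.6 W (cross-section 2rL).
Total input = 225.6 + 179 = 404.6 W.
Radiated: εσ·A_surf·T⁴ with A_surf = 2πrL = 0.9051 m².
T⁴ = 404.6/(0.54·5.67×10⁻⁸·0.9051) = 1.460×10¹⁰ K⁴.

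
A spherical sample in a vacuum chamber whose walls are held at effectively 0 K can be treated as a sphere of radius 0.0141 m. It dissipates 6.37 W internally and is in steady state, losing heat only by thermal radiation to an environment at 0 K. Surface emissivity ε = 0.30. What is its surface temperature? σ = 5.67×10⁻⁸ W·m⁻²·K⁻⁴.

Steady state: internal power = radiated power, P = εσA T⁴.
Radiating area A = 4πr² = 0.002498 m².
T⁴ = P/(εσA) = 6.37/(0.30·5.67×10⁻⁸·0.002498) = 1.499×10¹¹ K⁴.
T = (1.499×10¹¹)^(1/4).

T ≈ 622 K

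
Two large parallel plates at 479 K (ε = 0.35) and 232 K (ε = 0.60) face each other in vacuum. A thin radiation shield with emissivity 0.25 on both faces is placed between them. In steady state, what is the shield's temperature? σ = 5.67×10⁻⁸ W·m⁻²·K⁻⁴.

T_s ≈ 397 K

In steady state the net flux on the hot side equals that on the cold side.
σ(T₁⁴−T_s⁴)/D₁ = σ(T_s⁴−T₂⁴)/D₂, with D₁ = 1/ε₁+1/ε_s−1 = 5.857, D₂ = 1/ε_s+1/ε₂−1 = 4.667.
Solve for T_s⁴: T_s⁴ = (D₂·T₁⁴ + D₁·T₂⁴)/(D₁+D₂) = 2.496×10¹⁰ K⁴.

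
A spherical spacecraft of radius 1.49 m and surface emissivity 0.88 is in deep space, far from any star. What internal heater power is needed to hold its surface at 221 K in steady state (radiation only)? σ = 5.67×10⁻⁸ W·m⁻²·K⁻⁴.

P = εσ·4πr²·T⁴.
4πr² = 27.90 m²; T⁴ = 2.385×10⁹ K⁴.
P = 0.88·5.67×10⁻⁸·27.90·2.385×10⁹.

P ≈ 3320 W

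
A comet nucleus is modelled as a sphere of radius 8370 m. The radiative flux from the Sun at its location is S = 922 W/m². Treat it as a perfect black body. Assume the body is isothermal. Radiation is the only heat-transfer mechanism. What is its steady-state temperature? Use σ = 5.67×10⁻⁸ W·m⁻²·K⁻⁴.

At equilibrium, absorbed power = emitted power.
Absorbing cross-section = πr² = 2.201×10⁸ m²; emitting surface = 4πr² = 8.804×10⁸ m² (ratio 4).
S·A_cross = εσ·A_surf·T⁴  ⇒  T⁴ = S/(4σ).
T⁴ = 1.00·922/(4·5.67×10⁻⁸) = 4.065×10⁹ K⁴.
T = (4.065×10⁹)^(1/4).

T ≈ 253 K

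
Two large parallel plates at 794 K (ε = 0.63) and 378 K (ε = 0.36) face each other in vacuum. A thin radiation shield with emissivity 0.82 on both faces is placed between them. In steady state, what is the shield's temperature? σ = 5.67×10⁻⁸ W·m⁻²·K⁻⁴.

In steady state the net flux on the hot side equals that on the cold side.
σ(T₁⁴−T_s⁴)/D₁ = σ(T_s⁴−T₂⁴)/D₂, with D₁ = 1/ε₁+1/ε_s−1 = 1.807, D₂ = 1/ε_s+1/ε₂−1 = 2.997.
Solve for T_s⁴: T_s⁴ = (D₂·T₁⁴ + D₁·T₂⁴)/(D₁+D₂) = 2.556×10¹¹ K⁴.

T_s ≈ 711 K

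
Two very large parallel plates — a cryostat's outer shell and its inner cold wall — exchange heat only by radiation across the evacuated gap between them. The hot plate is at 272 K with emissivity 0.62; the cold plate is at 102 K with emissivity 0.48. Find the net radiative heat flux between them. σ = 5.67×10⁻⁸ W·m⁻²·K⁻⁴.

For two infinite grey parallel plates, q = σ(T₁⁴ − T₂⁴)/(1/ε₁ + 1/ε₂ − 1).
T₁⁴ − T₂⁴ = 5.474×10⁹ − 1.082×10⁸ = 5.365×10⁹ K⁴.
1/ε₁ + 1/ε₂ − 1 = 1.613 + 2.083 − 1 = 2.696.
q = 5.67×10⁻⁸ × 5.365×10⁹ / 2.696.

q ≈ 113 W/m²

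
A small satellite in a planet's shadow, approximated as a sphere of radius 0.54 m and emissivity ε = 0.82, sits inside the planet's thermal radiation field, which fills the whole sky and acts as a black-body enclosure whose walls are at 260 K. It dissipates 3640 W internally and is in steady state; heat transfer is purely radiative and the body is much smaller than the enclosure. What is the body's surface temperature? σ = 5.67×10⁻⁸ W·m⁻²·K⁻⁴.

For a small grey body in a large enclosure, net radiated power = εσA(T⁴ − T_w⁴).
Steady state: P = εσA(T⁴ − T_w⁴) with A = 4πr² = 3.664 m².
T⁴ = P/(εσA) + T_w⁴ = 3640/(0.82·5.67×10⁻⁸·3.664) + (260)⁴
    = 2.137×10¹⁰ + 4.570×10⁹ = 2.593×10¹⁰ K⁴.

T ≈ 401 K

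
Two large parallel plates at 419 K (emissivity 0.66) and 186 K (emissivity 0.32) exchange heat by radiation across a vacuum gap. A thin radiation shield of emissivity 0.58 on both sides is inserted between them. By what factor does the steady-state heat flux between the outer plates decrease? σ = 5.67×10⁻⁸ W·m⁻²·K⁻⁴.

factor ≈ 1.67

Without shield: q₀ = σΔ(T⁴)/(1/ε₁+1/ε₂−1) with denominator 3.640.
With shield the two gaps are in series; the resistances add: (1/ε₁+1/ε_s−1)+(1/ε_s+1/ε₂−1) = 2.239+3.849 = 6.088.
Heat-flux ratio q₀/q = 6.088/3.640.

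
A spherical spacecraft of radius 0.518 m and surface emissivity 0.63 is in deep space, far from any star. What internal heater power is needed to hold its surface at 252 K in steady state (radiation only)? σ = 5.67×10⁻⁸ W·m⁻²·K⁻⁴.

P = εσ·4πr²·T⁴.
4πr² = 3.372 m²; T⁴ = 4.033×10⁹ K⁴.
P = 0.63·5.67×10⁻⁸·3.372·4.033×10⁹.

P ≈ 486 W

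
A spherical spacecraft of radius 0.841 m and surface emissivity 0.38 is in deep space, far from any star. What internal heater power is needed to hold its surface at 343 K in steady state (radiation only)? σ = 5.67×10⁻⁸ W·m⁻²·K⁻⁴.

P = εσ·4πr²·T⁴.
4πr² = 8.888 m²; T⁴ = 1.384×10¹⁰ K⁴.
P = 0.38·5.67×10⁻⁸·8.888·1.384×10¹⁰.

P ≈ 2650 W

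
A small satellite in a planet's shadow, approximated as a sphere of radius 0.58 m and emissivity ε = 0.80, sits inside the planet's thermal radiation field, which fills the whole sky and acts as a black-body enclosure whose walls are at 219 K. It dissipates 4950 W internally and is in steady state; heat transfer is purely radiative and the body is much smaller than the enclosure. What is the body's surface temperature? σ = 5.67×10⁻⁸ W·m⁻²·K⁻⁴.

For a small grey body in a large enclosure, net radiated power = εσA(T⁴ − T_w⁴).
Steady state: P = εσA(T⁴ − T_w⁴) with A = 4πr² = 4.227 m².
T⁴ = P/(εσA) + T_w⁴ = 4950/(0.80·5.67×10⁻⁸·4.227) + (219)⁴
    = 2.581×10¹⁰ + 2.300×10⁹ = 2.811×10¹⁰ K⁴.

T ≈ 409 K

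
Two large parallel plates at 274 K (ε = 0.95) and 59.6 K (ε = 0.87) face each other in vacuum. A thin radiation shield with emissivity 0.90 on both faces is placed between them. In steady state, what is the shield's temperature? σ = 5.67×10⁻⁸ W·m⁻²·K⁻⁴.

In steady state the net flux on the hot side equals that on the cold side.
σ(T₁⁴−T_s⁴)/D₁ = σ(T_s⁴−T₂⁴)/D₂, with D₁ = 1/ε₁+1/ε_s−1 = 1.164, D₂ = 1/ε_s+1/ε₂−1 = 1.261.
Solve for T_s⁴: T_s⁴ = (D₂·T₁⁴ + D₁·T₂⁴)/(D₁+D₂) = 2.937×10⁹ K⁴.

T_s ≈ 233 K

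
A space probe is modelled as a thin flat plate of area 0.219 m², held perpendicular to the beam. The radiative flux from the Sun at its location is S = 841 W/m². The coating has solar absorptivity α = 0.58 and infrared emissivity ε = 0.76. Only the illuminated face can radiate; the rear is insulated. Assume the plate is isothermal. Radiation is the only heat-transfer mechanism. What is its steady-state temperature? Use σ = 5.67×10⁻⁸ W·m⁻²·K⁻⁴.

T ≈ 326 K

At equilibrium, absorbed power = emitted power.
Absorbing cross-section = A = 0.2190 m²; emitting surface = A = 0.2190 m² (ratio 1).
αS·A_cross = εσ·A_surf·T⁴  ⇒  T⁴ = αS/(ε·1σ).
T⁴ = 0.580·841/(0.76·1·5.67×10⁻⁸) = 1.132×10¹⁰ K⁴.
T = (1.132×10¹⁰)^(1/4).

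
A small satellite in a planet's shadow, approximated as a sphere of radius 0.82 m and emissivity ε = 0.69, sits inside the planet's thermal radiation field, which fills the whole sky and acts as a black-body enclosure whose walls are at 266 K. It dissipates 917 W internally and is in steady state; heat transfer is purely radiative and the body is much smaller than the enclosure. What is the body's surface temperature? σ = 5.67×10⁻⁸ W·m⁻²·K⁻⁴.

T ≈ 297 K

For a small grey body in a large enclosure, net radiated power = εσA(T⁴ − T_w⁴).
Steady state: P = εσA(T⁴ − T_w⁴) with A = 4πr² = 8.450 m².
T⁴ = P/(εσA) + T_w⁴ = 917/(0.69·5.67×10⁻⁸·8.450) + (266)⁴
    = 2.774×10⁹ + 5.006×10⁹ = 7.780×10⁹ K⁴.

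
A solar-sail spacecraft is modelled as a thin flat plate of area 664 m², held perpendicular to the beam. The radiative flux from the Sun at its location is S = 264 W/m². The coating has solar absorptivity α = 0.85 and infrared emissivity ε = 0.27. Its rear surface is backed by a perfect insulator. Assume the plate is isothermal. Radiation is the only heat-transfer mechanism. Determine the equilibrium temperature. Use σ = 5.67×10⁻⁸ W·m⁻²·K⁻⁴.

At equilibrium, absorbed power = emitted power.
Absorbing cross-section = A = 664.0 m²; emitting surface = A = 664.0 m² (ratio 1).
αS·A_cross = εσ·A_surf·T⁴  ⇒  T⁴ = αS/(ε·1σ).
T⁴ = 0.850·264/(0.27·1·5.67×10⁻⁸) = 1.466×10¹⁰ K⁴.
T = (1.466×10¹⁰)^(1/4).

T ≈ 348 K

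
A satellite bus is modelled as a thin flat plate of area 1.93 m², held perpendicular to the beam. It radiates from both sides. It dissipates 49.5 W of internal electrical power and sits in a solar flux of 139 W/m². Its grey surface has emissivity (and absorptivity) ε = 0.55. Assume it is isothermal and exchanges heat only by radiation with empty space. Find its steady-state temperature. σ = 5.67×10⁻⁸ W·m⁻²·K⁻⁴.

T ≈ 201 K

At steady state, absorbed solar power + internal power = radiated power.
Absorbed: α·S·A_cross = 0.55·139·1.930 = 147.5 W (cross-section A).
Total input = 147.5 + 49.5 = 197.0 W.
Radiated: εσ·A_surf·T⁴ with A_surf = 2A = 3.860 m².
T⁴ = 197.0/(0.55·5.67×10⁻⁸·3.860) = 1.637×10⁹ K⁴.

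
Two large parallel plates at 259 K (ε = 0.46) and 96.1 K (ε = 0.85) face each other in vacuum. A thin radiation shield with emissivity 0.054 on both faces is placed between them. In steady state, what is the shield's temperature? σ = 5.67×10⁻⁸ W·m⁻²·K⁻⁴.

T_s ≈ 217 K

In steady state the net flux on the hot side equals that on the cold side.
σ(T₁⁴−T_s⁴)/D₁ = σ(T_s⁴−T₂⁴)/D₂, with D₁ = 1/ε₁+1/ε_s−1 = 19.69, D₂ = 1/ε_s+1/ε₂−1 = 18.69.
Solve for T_s⁴: T_s⁴ = (D₂·T₁⁴ + D₁·T₂⁴)/(D₁+D₂) = 2.235×10⁹ K⁴.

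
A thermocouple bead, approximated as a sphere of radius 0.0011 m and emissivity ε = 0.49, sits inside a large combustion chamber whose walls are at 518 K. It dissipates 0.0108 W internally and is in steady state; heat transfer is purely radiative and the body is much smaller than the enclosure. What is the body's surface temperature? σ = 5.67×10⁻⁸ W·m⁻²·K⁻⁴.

For a small grey body in a large enclosure, net radiated power = εσA(T⁴ − T_w⁴).
Steady state: P = εσA(T⁴ − T_w⁴) with A = 4πr² = 1.521×10⁻⁵ m².
T⁴ = P/(εσA) + T_w⁴ = 0.0108/(0.49·5.67×10⁻⁸·1.521×10⁻⁵) + (518)⁴
    = 2.557×10¹⁰ + 7.200×10¹⁰ = 9.756×10¹⁰ K⁴.

T ≈ 559 K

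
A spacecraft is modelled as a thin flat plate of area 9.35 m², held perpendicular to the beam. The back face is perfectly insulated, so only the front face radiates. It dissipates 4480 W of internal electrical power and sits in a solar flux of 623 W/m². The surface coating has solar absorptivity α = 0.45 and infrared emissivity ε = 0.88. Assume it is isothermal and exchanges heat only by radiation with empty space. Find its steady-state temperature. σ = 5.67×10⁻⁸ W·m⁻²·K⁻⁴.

At steady state, absorbed solar power + internal power = radiated power.
Absorbed: α·S·A_cross = 0.45·623·9.350 = 2621 W (cross-section A).
Total input = 2621 + 4480 = 7101 W.
Radiated: εσ·A_surf·T⁴ with A_surf = A = 9.350 m².
T⁴ = 7101/(0.88·5.67×10⁻⁸·9.350) = 1.522×10¹⁰ K⁴.

T ≈ 351 K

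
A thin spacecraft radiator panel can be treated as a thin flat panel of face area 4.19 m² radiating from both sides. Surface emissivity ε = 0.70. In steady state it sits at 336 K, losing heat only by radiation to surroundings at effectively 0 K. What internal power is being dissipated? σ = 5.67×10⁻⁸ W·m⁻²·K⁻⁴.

P ≈ 4240 W

Steady state: P = εσA T⁴.
A = 2·4.19 = 8.380 m²; T⁴ = (336)⁴ = 1.275×10¹⁰ K⁴.
P = 0.70 × 5.67×10⁻⁸ × 8.380 × 1.275×10¹⁰.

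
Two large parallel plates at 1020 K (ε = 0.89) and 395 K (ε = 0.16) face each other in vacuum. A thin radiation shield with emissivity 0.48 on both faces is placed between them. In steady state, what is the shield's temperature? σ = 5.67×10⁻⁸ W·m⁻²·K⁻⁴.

T_s ≈ 957 K

In steady state the net flux on the hot side equals that on the cold side.
σ(T₁⁴−T_s⁴)/D₁ = σ(T_s⁴−T₂⁴)/D₂, with D₁ = 1/ε₁+1/ε_s−1 = 2.207, D₂ = 1/ε_s+1/ε₂−1 = 7.333.
Solve for T_s⁴: T_s⁴ = (D₂·T₁⁴ + D₁·T₂⁴)/(D₁+D₂) = 8.377×10¹¹ K⁴.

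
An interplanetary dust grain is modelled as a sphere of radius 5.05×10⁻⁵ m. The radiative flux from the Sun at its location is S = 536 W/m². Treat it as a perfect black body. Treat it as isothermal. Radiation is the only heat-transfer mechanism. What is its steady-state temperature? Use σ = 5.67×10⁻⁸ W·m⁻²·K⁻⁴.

T ≈ 220 K

At equilibrium, absorbed power = emitted power.
Absorbing cross-section = πr² = 8.012×10⁻⁹ m²; emitting surface = 4πr² = 3.205×10⁻⁸ m² (ratio 4).
S·A_cross = εσ·A_surf·T⁴  ⇒  T⁴ = S/(4σ).
T⁴ = 1.00·536/(4·5.67×10⁻⁸) = 2.363×10⁹ K⁴.
T = (2.363×10⁹)^(1/4).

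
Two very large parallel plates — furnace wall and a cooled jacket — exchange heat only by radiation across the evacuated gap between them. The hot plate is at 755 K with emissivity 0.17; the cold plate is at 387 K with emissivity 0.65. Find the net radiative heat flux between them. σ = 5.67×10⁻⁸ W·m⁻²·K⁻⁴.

q ≈ 2670 W/m²

For two infinite grey parallel plates, q = σ(T₁⁴ − T₂⁴)/(1/ε₁ + 1/ε₂ − 1).
T₁⁴ − T₂⁴ = 3.249×10¹¹ − 2.243×10¹⁰ = 3.025×10¹¹ K⁴.
1/ε₁ + 1/ε₂ − 1 = 5.882 + 1.538 − 1 = 6.421.
q = 5.67×10⁻⁸ × 3.025×10¹¹ / 6.421.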